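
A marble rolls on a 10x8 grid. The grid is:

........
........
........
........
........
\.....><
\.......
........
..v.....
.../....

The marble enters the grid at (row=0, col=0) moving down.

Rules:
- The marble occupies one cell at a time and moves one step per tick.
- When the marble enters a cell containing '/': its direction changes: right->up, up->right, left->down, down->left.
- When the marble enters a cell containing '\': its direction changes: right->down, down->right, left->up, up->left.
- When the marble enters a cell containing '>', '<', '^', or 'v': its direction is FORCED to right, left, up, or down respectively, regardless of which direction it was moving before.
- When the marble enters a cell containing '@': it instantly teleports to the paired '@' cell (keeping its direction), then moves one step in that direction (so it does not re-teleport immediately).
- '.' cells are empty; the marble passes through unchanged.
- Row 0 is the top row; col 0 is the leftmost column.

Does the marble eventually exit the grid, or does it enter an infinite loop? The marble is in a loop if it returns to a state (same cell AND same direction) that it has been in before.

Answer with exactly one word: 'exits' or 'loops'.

Answer: loops

Derivation:
Step 1: enter (0,0), '.' pass, move down to (1,0)
Step 2: enter (1,0), '.' pass, move down to (2,0)
Step 3: enter (2,0), '.' pass, move down to (3,0)
Step 4: enter (3,0), '.' pass, move down to (4,0)
Step 5: enter (4,0), '.' pass, move down to (5,0)
Step 6: enter (5,0), '\' deflects down->right, move right to (5,1)
Step 7: enter (5,1), '.' pass, move right to (5,2)
Step 8: enter (5,2), '.' pass, move right to (5,3)
Step 9: enter (5,3), '.' pass, move right to (5,4)
Step 10: enter (5,4), '.' pass, move right to (5,5)
Step 11: enter (5,5), '.' pass, move right to (5,6)
Step 12: enter (5,6), '>' forces right->right, move right to (5,7)
Step 13: enter (5,7), '<' forces right->left, move left to (5,6)
Step 14: enter (5,6), '>' forces left->right, move right to (5,7)
Step 15: at (5,7) dir=right — LOOP DETECTED (seen before)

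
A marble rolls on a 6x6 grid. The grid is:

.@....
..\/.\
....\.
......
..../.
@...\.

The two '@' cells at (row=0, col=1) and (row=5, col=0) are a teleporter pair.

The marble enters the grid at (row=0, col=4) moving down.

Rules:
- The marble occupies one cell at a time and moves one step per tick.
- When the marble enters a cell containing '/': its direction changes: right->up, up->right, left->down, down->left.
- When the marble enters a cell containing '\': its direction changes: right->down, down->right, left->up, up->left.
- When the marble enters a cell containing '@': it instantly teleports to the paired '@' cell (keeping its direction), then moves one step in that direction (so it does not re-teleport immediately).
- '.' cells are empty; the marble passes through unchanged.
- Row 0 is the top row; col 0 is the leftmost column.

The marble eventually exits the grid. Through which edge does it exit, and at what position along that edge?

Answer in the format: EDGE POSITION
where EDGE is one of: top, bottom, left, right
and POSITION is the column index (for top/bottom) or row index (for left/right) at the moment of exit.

Answer: right 2

Derivation:
Step 1: enter (0,4), '.' pass, move down to (1,4)
Step 2: enter (1,4), '.' pass, move down to (2,4)
Step 3: enter (2,4), '\' deflects down->right, move right to (2,5)
Step 4: enter (2,5), '.' pass, move right to (2,6)
Step 5: at (2,6) — EXIT via right edge, pos 2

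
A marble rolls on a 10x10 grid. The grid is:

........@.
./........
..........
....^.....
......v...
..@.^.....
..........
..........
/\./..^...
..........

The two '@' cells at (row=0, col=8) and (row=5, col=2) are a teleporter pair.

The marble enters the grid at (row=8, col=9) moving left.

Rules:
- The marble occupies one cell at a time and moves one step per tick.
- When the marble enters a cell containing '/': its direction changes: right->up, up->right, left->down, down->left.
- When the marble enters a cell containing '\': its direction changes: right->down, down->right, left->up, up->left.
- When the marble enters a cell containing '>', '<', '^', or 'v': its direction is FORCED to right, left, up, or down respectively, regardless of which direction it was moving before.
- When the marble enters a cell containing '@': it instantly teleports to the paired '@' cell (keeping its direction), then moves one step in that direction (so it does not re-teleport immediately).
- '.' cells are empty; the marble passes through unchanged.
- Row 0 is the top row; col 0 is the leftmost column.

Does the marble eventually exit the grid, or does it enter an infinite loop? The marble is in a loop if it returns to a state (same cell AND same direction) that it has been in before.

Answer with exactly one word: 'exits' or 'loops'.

Step 1: enter (8,9), '.' pass, move left to (8,8)
Step 2: enter (8,8), '.' pass, move left to (8,7)
Step 3: enter (8,7), '.' pass, move left to (8,6)
Step 4: enter (8,6), '^' forces left->up, move up to (7,6)
Step 5: enter (7,6), '.' pass, move up to (6,6)
Step 6: enter (6,6), '.' pass, move up to (5,6)
Step 7: enter (5,6), '.' pass, move up to (4,6)
Step 8: enter (4,6), 'v' forces up->down, move down to (5,6)
Step 9: enter (5,6), '.' pass, move down to (6,6)
Step 10: enter (6,6), '.' pass, move down to (7,6)
Step 11: enter (7,6), '.' pass, move down to (8,6)
Step 12: enter (8,6), '^' forces down->up, move up to (7,6)
Step 13: at (7,6) dir=up — LOOP DETECTED (seen before)

Answer: loops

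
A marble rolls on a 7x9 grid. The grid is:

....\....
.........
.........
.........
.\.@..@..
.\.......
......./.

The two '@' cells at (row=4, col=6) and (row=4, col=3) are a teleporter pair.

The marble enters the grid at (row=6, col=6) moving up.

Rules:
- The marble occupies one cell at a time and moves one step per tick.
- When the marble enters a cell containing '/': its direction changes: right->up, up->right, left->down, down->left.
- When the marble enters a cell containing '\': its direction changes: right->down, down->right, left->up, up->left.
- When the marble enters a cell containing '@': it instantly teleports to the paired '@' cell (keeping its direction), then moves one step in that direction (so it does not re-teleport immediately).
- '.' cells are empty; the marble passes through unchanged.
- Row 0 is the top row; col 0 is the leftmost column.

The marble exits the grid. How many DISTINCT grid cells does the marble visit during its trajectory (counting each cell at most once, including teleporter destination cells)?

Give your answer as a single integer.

Step 1: enter (6,6), '.' pass, move up to (5,6)
Step 2: enter (5,6), '.' pass, move up to (4,6)
Step 3: enter (4,6), '@' teleport (4,6)->(4,3), also enter (4,3), move up to (3,3)
Step 4: enter (3,3), '.' pass, move up to (2,3)
Step 5: enter (2,3), '.' pass, move up to (1,3)
Step 6: enter (1,3), '.' pass, move up to (0,3)
Step 7: enter (0,3), '.' pass, move up to (-1,3)
Step 8: at (-1,3) — EXIT via top edge, pos 3
Distinct cells visited: 8 (path length 8)

Answer: 8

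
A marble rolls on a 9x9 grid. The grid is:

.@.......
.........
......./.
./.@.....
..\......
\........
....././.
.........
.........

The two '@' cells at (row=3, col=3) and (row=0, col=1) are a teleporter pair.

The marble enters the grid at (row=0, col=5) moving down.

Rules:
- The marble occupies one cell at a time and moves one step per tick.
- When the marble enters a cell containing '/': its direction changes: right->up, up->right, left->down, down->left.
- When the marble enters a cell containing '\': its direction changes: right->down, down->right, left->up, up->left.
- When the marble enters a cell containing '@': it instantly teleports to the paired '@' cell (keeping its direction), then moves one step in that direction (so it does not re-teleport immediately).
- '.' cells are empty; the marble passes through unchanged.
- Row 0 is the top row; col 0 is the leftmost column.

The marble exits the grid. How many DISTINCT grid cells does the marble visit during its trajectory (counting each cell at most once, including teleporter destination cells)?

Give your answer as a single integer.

Answer: 12

Derivation:
Step 1: enter (0,5), '.' pass, move down to (1,5)
Step 2: enter (1,5), '.' pass, move down to (2,5)
Step 3: enter (2,5), '.' pass, move down to (3,5)
Step 4: enter (3,5), '.' pass, move down to (4,5)
Step 5: enter (4,5), '.' pass, move down to (5,5)
Step 6: enter (5,5), '.' pass, move down to (6,5)
Step 7: enter (6,5), '/' deflects down->left, move left to (6,4)
Step 8: enter (6,4), '.' pass, move left to (6,3)
Step 9: enter (6,3), '.' pass, move left to (6,2)
Step 10: enter (6,2), '.' pass, move left to (6,1)
Step 11: enter (6,1), '.' pass, move left to (6,0)
Step 12: enter (6,0), '.' pass, move left to (6,-1)
Step 13: at (6,-1) — EXIT via left edge, pos 6
Distinct cells visited: 12 (path length 12)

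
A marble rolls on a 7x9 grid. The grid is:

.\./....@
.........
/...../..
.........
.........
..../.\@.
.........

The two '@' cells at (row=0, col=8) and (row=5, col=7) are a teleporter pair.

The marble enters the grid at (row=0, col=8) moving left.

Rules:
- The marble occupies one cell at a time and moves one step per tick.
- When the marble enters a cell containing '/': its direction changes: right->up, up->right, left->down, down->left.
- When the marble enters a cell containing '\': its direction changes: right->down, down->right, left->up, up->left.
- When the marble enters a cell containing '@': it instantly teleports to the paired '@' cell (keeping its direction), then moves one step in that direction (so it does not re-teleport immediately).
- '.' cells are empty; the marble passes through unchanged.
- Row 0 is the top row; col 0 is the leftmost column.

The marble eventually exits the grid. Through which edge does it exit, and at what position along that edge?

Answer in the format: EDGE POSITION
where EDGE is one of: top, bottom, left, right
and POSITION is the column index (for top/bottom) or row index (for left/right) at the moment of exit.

Step 1: enter (0,8), '@' teleport (0,8)->(5,7), also enter (5,7), move left to (5,6)
Step 2: enter (5,6), '\' deflects left->up, move up to (4,6)
Step 3: enter (4,6), '.' pass, move up to (3,6)
Step 4: enter (3,6), '.' pass, move up to (2,6)
Step 5: enter (2,6), '/' deflects up->right, move right to (2,7)
Step 6: enter (2,7), '.' pass, move right to (2,8)
Step 7: enter (2,8), '.' pass, move right to (2,9)
Step 8: at (2,9) — EXIT via right edge, pos 2

Answer: right 2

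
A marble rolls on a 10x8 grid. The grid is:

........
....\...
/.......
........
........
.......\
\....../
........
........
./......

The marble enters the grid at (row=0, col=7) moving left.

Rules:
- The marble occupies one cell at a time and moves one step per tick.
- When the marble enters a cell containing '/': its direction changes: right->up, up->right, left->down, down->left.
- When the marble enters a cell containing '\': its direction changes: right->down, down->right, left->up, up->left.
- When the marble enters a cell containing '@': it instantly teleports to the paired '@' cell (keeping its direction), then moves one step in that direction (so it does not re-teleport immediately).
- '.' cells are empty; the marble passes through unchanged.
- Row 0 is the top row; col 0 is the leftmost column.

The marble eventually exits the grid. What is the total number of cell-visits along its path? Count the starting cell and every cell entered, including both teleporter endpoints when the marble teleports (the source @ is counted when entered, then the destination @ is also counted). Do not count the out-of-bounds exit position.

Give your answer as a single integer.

Answer: 8

Derivation:
Step 1: enter (0,7), '.' pass, move left to (0,6)
Step 2: enter (0,6), '.' pass, move left to (0,5)
Step 3: enter (0,5), '.' pass, move left to (0,4)
Step 4: enter (0,4), '.' pass, move left to (0,3)
Step 5: enter (0,3), '.' pass, move left to (0,2)
Step 6: enter (0,2), '.' pass, move left to (0,1)
Step 7: enter (0,1), '.' pass, move left to (0,0)
Step 8: enter (0,0), '.' pass, move left to (0,-1)
Step 9: at (0,-1) — EXIT via left edge, pos 0
Path length (cell visits): 8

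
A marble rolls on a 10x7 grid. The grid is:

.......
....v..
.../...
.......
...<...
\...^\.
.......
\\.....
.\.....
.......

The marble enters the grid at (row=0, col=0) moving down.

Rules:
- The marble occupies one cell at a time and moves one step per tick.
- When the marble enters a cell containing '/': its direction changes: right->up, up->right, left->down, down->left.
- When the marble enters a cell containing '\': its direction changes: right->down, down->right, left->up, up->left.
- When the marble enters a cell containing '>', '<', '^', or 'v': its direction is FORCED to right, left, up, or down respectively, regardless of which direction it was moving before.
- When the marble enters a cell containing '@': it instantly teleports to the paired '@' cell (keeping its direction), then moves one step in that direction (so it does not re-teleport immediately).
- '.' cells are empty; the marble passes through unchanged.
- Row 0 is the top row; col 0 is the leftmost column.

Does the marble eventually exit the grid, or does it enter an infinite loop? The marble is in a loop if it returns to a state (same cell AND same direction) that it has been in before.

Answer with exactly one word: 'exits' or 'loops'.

Step 1: enter (0,0), '.' pass, move down to (1,0)
Step 2: enter (1,0), '.' pass, move down to (2,0)
Step 3: enter (2,0), '.' pass, move down to (3,0)
Step 4: enter (3,0), '.' pass, move down to (4,0)
Step 5: enter (4,0), '.' pass, move down to (5,0)
Step 6: enter (5,0), '\' deflects down->right, move right to (5,1)
Step 7: enter (5,1), '.' pass, move right to (5,2)
Step 8: enter (5,2), '.' pass, move right to (5,3)
Step 9: enter (5,3), '.' pass, move right to (5,4)
Step 10: enter (5,4), '^' forces right->up, move up to (4,4)
Step 11: enter (4,4), '.' pass, move up to (3,4)
Step 12: enter (3,4), '.' pass, move up to (2,4)
Step 13: enter (2,4), '.' pass, move up to (1,4)
Step 14: enter (1,4), 'v' forces up->down, move down to (2,4)
Step 15: enter (2,4), '.' pass, move down to (3,4)
Step 16: enter (3,4), '.' pass, move down to (4,4)
Step 17: enter (4,4), '.' pass, move down to (5,4)
Step 18: enter (5,4), '^' forces down->up, move up to (4,4)
Step 19: at (4,4) dir=up — LOOP DETECTED (seen before)

Answer: loops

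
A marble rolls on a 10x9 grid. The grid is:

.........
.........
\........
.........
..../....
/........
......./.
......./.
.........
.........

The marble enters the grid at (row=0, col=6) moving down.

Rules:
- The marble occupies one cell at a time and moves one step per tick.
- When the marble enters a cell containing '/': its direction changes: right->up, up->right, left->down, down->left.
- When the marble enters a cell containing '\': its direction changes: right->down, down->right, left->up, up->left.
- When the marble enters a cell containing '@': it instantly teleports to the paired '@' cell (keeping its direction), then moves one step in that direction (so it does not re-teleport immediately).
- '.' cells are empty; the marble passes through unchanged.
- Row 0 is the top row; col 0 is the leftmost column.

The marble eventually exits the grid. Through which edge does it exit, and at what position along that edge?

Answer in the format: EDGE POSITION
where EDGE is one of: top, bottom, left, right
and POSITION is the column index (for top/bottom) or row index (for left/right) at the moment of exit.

Step 1: enter (0,6), '.' pass, move down to (1,6)
Step 2: enter (1,6), '.' pass, move down to (2,6)
Step 3: enter (2,6), '.' pass, move down to (3,6)
Step 4: enter (3,6), '.' pass, move down to (4,6)
Step 5: enter (4,6), '.' pass, move down to (5,6)
Step 6: enter (5,6), '.' pass, move down to (6,6)
Step 7: enter (6,6), '.' pass, move down to (7,6)
Step 8: enter (7,6), '.' pass, move down to (8,6)
Step 9: enter (8,6), '.' pass, move down to (9,6)
Step 10: enter (9,6), '.' pass, move down to (10,6)
Step 11: at (10,6) — EXIT via bottom edge, pos 6

Answer: bottom 6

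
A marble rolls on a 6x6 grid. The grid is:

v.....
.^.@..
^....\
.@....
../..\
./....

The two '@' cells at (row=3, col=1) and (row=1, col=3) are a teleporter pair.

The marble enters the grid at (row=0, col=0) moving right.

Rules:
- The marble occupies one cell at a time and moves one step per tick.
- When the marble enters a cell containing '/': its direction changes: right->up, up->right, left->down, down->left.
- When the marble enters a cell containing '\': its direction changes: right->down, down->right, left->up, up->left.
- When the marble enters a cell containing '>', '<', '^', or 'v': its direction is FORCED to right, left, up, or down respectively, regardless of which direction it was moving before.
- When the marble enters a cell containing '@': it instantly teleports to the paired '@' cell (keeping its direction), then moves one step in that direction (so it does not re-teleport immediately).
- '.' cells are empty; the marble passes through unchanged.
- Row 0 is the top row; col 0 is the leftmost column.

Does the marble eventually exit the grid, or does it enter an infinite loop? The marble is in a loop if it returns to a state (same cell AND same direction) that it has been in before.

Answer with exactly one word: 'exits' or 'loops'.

Answer: loops

Derivation:
Step 1: enter (0,0), 'v' forces right->down, move down to (1,0)
Step 2: enter (1,0), '.' pass, move down to (2,0)
Step 3: enter (2,0), '^' forces down->up, move up to (1,0)
Step 4: enter (1,0), '.' pass, move up to (0,0)
Step 5: enter (0,0), 'v' forces up->down, move down to (1,0)
Step 6: at (1,0) dir=down — LOOP DETECTED (seen before)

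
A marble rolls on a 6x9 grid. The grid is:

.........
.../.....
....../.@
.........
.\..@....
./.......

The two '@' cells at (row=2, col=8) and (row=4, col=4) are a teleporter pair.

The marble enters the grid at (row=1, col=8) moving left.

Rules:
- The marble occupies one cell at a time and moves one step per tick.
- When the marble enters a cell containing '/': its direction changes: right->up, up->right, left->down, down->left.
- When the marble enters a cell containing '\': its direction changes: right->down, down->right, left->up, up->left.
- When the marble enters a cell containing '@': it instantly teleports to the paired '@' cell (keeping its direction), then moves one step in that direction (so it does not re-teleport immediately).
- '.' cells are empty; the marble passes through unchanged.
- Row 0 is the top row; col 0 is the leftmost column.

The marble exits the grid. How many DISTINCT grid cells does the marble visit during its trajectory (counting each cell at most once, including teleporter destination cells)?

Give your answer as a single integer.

Answer: 10

Derivation:
Step 1: enter (1,8), '.' pass, move left to (1,7)
Step 2: enter (1,7), '.' pass, move left to (1,6)
Step 3: enter (1,6), '.' pass, move left to (1,5)
Step 4: enter (1,5), '.' pass, move left to (1,4)
Step 5: enter (1,4), '.' pass, move left to (1,3)
Step 6: enter (1,3), '/' deflects left->down, move down to (2,3)
Step 7: enter (2,3), '.' pass, move down to (3,3)
Step 8: enter (3,3), '.' pass, move down to (4,3)
Step 9: enter (4,3), '.' pass, move down to (5,3)
Step 10: enter (5,3), '.' pass, move down to (6,3)
Step 11: at (6,3) — EXIT via bottom edge, pos 3
Distinct cells visited: 10 (path length 10)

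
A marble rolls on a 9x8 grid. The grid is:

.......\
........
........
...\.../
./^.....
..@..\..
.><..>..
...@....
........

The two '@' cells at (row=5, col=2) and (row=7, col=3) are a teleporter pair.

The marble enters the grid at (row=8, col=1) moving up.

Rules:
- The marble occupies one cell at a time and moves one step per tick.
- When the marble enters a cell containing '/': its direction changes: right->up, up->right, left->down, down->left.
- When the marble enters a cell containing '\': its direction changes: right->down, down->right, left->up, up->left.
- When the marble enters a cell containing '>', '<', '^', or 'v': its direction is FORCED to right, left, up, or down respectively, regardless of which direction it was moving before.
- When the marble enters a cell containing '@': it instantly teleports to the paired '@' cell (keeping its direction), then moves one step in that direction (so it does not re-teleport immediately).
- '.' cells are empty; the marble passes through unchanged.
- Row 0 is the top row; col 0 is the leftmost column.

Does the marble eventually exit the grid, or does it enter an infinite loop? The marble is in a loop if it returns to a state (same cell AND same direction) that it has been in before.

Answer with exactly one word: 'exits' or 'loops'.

Step 1: enter (8,1), '.' pass, move up to (7,1)
Step 2: enter (7,1), '.' pass, move up to (6,1)
Step 3: enter (6,1), '>' forces up->right, move right to (6,2)
Step 4: enter (6,2), '<' forces right->left, move left to (6,1)
Step 5: enter (6,1), '>' forces left->right, move right to (6,2)
Step 6: at (6,2) dir=right — LOOP DETECTED (seen before)

Answer: loops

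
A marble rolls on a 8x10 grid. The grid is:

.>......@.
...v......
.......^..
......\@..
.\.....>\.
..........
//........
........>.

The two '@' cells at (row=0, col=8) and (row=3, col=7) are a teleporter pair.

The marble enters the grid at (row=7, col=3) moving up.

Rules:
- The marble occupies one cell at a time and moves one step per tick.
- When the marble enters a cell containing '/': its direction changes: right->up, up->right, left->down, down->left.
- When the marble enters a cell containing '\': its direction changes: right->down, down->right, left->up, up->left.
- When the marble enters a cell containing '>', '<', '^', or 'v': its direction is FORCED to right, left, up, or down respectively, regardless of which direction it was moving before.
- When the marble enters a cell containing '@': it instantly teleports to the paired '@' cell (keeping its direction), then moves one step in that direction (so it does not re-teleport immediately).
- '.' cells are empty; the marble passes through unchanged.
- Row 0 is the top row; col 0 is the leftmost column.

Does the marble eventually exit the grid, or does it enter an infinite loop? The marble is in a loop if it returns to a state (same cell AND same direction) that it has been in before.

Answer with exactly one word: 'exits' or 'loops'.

Step 1: enter (7,3), '.' pass, move up to (6,3)
Step 2: enter (6,3), '.' pass, move up to (5,3)
Step 3: enter (5,3), '.' pass, move up to (4,3)
Step 4: enter (4,3), '.' pass, move up to (3,3)
Step 5: enter (3,3), '.' pass, move up to (2,3)
Step 6: enter (2,3), '.' pass, move up to (1,3)
Step 7: enter (1,3), 'v' forces up->down, move down to (2,3)
Step 8: enter (2,3), '.' pass, move down to (3,3)
Step 9: enter (3,3), '.' pass, move down to (4,3)
Step 10: enter (4,3), '.' pass, move down to (5,3)
Step 11: enter (5,3), '.' pass, move down to (6,3)
Step 12: enter (6,3), '.' pass, move down to (7,3)
Step 13: enter (7,3), '.' pass, move down to (8,3)
Step 14: at (8,3) — EXIT via bottom edge, pos 3

Answer: exits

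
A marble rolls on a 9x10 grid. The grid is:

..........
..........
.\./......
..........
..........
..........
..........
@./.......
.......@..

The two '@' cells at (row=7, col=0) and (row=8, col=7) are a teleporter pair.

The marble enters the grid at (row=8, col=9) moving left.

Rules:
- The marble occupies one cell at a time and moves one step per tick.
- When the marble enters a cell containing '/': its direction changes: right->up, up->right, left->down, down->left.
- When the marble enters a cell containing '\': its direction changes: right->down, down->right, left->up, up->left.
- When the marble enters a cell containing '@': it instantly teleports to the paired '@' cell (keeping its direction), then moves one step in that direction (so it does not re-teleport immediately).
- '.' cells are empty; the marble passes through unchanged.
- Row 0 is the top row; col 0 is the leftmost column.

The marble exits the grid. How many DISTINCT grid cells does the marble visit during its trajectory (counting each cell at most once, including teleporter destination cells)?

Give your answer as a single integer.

Answer: 4

Derivation:
Step 1: enter (8,9), '.' pass, move left to (8,8)
Step 2: enter (8,8), '.' pass, move left to (8,7)
Step 3: enter (8,7), '@' teleport (8,7)->(7,0), also enter (7,0), move left to (7,-1)
Step 4: at (7,-1) — EXIT via left edge, pos 7
Distinct cells visited: 4 (path length 4)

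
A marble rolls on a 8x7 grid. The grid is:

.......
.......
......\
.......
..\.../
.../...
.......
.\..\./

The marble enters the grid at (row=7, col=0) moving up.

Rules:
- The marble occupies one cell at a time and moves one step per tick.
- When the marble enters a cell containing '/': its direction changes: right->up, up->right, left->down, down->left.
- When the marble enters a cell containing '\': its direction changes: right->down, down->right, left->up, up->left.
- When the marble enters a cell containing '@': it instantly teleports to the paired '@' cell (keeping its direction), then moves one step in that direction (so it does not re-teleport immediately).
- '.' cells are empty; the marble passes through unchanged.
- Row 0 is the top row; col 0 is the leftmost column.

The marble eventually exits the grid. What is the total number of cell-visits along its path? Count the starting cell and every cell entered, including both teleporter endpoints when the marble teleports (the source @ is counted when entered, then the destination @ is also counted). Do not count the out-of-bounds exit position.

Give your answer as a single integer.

Step 1: enter (7,0), '.' pass, move up to (6,0)
Step 2: enter (6,0), '.' pass, move up to (5,0)
Step 3: enter (5,0), '.' pass, move up to (4,0)
Step 4: enter (4,0), '.' pass, move up to (3,0)
Step 5: enter (3,0), '.' pass, move up to (2,0)
Step 6: enter (2,0), '.' pass, move up to (1,0)
Step 7: enter (1,0), '.' pass, move up to (0,0)
Step 8: enter (0,0), '.' pass, move up to (-1,0)
Step 9: at (-1,0) — EXIT via top edge, pos 0
Path length (cell visits): 8

Answer: 8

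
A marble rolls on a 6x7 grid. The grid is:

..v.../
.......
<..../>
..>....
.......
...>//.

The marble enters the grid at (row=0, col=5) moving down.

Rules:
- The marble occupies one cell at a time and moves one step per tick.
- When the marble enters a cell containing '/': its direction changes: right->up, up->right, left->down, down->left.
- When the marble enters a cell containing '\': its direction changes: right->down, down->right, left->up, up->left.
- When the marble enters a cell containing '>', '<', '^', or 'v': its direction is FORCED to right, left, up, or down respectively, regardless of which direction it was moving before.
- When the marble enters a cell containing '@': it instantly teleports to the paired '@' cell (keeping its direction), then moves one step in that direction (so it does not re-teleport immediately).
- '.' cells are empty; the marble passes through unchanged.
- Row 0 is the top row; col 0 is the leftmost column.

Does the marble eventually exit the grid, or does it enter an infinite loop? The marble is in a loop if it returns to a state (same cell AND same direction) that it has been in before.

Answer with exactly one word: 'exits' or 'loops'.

Step 1: enter (0,5), '.' pass, move down to (1,5)
Step 2: enter (1,5), '.' pass, move down to (2,5)
Step 3: enter (2,5), '/' deflects down->left, move left to (2,4)
Step 4: enter (2,4), '.' pass, move left to (2,3)
Step 5: enter (2,3), '.' pass, move left to (2,2)
Step 6: enter (2,2), '.' pass, move left to (2,1)
Step 7: enter (2,1), '.' pass, move left to (2,0)
Step 8: enter (2,0), '<' forces left->left, move left to (2,-1)
Step 9: at (2,-1) — EXIT via left edge, pos 2

Answer: exits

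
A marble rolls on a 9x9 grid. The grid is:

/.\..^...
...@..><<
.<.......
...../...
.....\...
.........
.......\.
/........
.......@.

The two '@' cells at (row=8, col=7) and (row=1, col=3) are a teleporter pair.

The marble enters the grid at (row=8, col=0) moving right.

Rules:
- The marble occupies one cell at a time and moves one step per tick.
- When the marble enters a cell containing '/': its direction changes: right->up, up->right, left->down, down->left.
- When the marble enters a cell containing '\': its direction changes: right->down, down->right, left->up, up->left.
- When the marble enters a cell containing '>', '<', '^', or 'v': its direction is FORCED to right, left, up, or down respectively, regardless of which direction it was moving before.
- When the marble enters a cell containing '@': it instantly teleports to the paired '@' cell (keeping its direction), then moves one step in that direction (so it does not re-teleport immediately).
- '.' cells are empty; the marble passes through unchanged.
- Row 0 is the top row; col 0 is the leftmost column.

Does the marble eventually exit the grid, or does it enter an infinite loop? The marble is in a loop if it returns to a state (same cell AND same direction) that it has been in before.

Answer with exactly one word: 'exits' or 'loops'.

Answer: loops

Derivation:
Step 1: enter (8,0), '.' pass, move right to (8,1)
Step 2: enter (8,1), '.' pass, move right to (8,2)
Step 3: enter (8,2), '.' pass, move right to (8,3)
Step 4: enter (8,3), '.' pass, move right to (8,4)
Step 5: enter (8,4), '.' pass, move right to (8,5)
Step 6: enter (8,5), '.' pass, move right to (8,6)
Step 7: enter (8,6), '.' pass, move right to (8,7)
Step 8: enter (8,7), '@' teleport (8,7)->(1,3), also enter (1,3), move right to (1,4)
Step 9: enter (1,4), '.' pass, move right to (1,5)
Step 10: enter (1,5), '.' pass, move right to (1,6)
Step 11: enter (1,6), '>' forces right->right, move right to (1,7)
Step 12: enter (1,7), '<' forces right->left, move left to (1,6)
Step 13: enter (1,6), '>' forces left->right, move right to (1,7)
Step 14: at (1,7) dir=right — LOOP DETECTED (seen before)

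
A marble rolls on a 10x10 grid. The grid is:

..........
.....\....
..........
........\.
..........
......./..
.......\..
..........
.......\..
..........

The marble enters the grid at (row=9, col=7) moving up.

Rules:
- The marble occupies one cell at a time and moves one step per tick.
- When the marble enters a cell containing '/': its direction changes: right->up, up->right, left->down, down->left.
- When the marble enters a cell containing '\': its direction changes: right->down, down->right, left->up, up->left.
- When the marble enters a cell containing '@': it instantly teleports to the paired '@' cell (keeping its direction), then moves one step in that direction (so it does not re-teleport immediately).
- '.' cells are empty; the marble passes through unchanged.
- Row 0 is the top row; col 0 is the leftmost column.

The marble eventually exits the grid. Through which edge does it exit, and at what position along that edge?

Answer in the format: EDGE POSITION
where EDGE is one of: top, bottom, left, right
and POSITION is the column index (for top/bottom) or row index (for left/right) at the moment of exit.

Answer: left 8

Derivation:
Step 1: enter (9,7), '.' pass, move up to (8,7)
Step 2: enter (8,7), '\' deflects up->left, move left to (8,6)
Step 3: enter (8,6), '.' pass, move left to (8,5)
Step 4: enter (8,5), '.' pass, move left to (8,4)
Step 5: enter (8,4), '.' pass, move left to (8,3)
Step 6: enter (8,3), '.' pass, move left to (8,2)
Step 7: enter (8,2), '.' pass, move left to (8,1)
Step 8: enter (8,1), '.' pass, move left to (8,0)
Step 9: enter (8,0), '.' pass, move left to (8,-1)
Step 10: at (8,-1) — EXIT via left edge, pos 8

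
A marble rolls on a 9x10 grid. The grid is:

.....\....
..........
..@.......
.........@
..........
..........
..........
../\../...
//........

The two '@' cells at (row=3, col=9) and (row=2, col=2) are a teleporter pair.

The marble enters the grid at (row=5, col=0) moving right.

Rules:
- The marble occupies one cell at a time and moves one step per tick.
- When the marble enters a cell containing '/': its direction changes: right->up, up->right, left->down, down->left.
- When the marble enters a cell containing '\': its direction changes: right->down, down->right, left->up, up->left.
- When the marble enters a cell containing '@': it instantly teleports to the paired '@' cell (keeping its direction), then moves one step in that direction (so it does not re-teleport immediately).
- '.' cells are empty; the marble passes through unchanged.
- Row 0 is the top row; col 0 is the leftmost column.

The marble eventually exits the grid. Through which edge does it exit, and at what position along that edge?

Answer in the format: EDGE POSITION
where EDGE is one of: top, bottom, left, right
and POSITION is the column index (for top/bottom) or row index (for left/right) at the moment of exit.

Step 1: enter (5,0), '.' pass, move right to (5,1)
Step 2: enter (5,1), '.' pass, move right to (5,2)
Step 3: enter (5,2), '.' pass, move right to (5,3)
Step 4: enter (5,3), '.' pass, move right to (5,4)
Step 5: enter (5,4), '.' pass, move right to (5,5)
Step 6: enter (5,5), '.' pass, move right to (5,6)
Step 7: enter (5,6), '.' pass, move right to (5,7)
Step 8: enter (5,7), '.' pass, move right to (5,8)
Step 9: enter (5,8), '.' pass, move right to (5,9)
Step 10: enter (5,9), '.' pass, move right to (5,10)
Step 11: at (5,10) — EXIT via right edge, pos 5

Answer: right 5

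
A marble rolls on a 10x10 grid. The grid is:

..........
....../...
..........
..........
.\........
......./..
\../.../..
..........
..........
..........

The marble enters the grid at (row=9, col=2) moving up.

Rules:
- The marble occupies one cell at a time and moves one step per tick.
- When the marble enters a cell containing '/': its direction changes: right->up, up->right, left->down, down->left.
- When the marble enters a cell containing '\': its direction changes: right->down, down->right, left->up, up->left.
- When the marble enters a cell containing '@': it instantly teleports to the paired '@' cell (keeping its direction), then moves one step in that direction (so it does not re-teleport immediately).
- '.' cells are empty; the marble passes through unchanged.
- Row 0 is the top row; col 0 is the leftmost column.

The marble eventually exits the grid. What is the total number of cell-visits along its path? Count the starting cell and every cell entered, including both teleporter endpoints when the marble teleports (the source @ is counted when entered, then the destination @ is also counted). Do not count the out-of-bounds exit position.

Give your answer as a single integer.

Answer: 10

Derivation:
Step 1: enter (9,2), '.' pass, move up to (8,2)
Step 2: enter (8,2), '.' pass, move up to (7,2)
Step 3: enter (7,2), '.' pass, move up to (6,2)
Step 4: enter (6,2), '.' pass, move up to (5,2)
Step 5: enter (5,2), '.' pass, move up to (4,2)
Step 6: enter (4,2), '.' pass, move up to (3,2)
Step 7: enter (3,2), '.' pass, move up to (2,2)
Step 8: enter (2,2), '.' pass, move up to (1,2)
Step 9: enter (1,2), '.' pass, move up to (0,2)
Step 10: enter (0,2), '.' pass, move up to (-1,2)
Step 11: at (-1,2) — EXIT via top edge, pos 2
Path length (cell visits): 10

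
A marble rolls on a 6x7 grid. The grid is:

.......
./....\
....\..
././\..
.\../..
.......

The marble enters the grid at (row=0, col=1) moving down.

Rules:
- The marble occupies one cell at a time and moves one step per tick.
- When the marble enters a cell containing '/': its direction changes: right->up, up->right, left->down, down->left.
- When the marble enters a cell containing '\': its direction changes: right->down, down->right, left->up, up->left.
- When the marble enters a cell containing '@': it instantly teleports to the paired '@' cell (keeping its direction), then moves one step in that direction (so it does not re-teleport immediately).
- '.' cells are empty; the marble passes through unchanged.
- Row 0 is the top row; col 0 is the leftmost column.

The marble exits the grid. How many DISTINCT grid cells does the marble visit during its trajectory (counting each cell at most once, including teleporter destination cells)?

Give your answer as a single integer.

Answer: 3

Derivation:
Step 1: enter (0,1), '.' pass, move down to (1,1)
Step 2: enter (1,1), '/' deflects down->left, move left to (1,0)
Step 3: enter (1,0), '.' pass, move left to (1,-1)
Step 4: at (1,-1) — EXIT via left edge, pos 1
Distinct cells visited: 3 (path length 3)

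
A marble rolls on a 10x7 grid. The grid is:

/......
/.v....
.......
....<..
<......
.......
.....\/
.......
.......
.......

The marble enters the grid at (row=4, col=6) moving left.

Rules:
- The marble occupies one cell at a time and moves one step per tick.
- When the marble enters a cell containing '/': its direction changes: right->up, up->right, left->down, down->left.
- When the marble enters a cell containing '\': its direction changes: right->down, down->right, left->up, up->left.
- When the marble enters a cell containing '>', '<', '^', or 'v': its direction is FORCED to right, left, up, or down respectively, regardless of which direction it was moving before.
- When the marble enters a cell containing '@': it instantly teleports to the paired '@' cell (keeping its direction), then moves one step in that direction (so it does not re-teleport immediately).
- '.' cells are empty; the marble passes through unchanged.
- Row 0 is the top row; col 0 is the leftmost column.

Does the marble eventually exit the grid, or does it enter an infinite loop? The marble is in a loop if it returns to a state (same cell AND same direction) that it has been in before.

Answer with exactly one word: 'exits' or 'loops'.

Step 1: enter (4,6), '.' pass, move left to (4,5)
Step 2: enter (4,5), '.' pass, move left to (4,4)
Step 3: enter (4,4), '.' pass, move left to (4,3)
Step 4: enter (4,3), '.' pass, move left to (4,2)
Step 5: enter (4,2), '.' pass, move left to (4,1)
Step 6: enter (4,1), '.' pass, move left to (4,0)
Step 7: enter (4,0), '<' forces left->left, move left to (4,-1)
Step 8: at (4,-1) — EXIT via left edge, pos 4

Answer: exits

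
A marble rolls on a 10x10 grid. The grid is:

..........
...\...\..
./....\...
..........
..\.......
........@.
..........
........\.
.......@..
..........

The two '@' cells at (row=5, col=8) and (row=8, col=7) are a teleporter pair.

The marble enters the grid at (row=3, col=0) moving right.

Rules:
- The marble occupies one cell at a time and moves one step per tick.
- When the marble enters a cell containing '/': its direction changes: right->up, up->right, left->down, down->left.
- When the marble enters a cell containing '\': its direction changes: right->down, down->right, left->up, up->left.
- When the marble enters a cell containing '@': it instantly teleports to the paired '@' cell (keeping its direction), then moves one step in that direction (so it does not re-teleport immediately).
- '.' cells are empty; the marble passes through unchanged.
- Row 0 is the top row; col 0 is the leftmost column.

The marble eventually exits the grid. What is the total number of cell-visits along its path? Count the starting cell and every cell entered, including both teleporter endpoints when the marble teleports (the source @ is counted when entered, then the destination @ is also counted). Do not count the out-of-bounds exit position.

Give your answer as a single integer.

Answer: 10

Derivation:
Step 1: enter (3,0), '.' pass, move right to (3,1)
Step 2: enter (3,1), '.' pass, move right to (3,2)
Step 3: enter (3,2), '.' pass, move right to (3,3)
Step 4: enter (3,3), '.' pass, move right to (3,4)
Step 5: enter (3,4), '.' pass, move right to (3,5)
Step 6: enter (3,5), '.' pass, move right to (3,6)
Step 7: enter (3,6), '.' pass, move right to (3,7)
Step 8: enter (3,7), '.' pass, move right to (3,8)
Step 9: enter (3,8), '.' pass, move right to (3,9)
Step 10: enter (3,9), '.' pass, move right to (3,10)
Step 11: at (3,10) — EXIT via right edge, pos 3
Path length (cell visits): 10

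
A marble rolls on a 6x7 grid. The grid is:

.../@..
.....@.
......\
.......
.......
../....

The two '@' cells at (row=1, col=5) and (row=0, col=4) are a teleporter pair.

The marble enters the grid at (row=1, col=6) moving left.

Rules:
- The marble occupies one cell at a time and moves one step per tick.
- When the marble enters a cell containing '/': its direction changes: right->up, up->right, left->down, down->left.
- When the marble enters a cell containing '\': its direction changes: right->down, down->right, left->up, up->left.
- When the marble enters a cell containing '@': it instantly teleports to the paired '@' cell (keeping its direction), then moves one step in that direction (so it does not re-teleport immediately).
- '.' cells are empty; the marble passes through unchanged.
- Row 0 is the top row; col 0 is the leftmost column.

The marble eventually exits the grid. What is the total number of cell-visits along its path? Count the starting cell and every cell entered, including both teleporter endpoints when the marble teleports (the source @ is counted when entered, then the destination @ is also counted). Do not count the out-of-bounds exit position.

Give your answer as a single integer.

Step 1: enter (1,6), '.' pass, move left to (1,5)
Step 2: enter (1,5), '@' teleport (1,5)->(0,4), also enter (0,4), move left to (0,3)
Step 3: enter (0,3), '/' deflects left->down, move down to (1,3)
Step 4: enter (1,3), '.' pass, move down to (2,3)
Step 5: enter (2,3), '.' pass, move down to (3,3)
Step 6: enter (3,3), '.' pass, move down to (4,3)
Step 7: enter (4,3), '.' pass, move down to (5,3)
Step 8: enter (5,3), '.' pass, move down to (6,3)
Step 9: at (6,3) — EXIT via bottom edge, pos 3
Path length (cell visits): 9

Answer: 9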